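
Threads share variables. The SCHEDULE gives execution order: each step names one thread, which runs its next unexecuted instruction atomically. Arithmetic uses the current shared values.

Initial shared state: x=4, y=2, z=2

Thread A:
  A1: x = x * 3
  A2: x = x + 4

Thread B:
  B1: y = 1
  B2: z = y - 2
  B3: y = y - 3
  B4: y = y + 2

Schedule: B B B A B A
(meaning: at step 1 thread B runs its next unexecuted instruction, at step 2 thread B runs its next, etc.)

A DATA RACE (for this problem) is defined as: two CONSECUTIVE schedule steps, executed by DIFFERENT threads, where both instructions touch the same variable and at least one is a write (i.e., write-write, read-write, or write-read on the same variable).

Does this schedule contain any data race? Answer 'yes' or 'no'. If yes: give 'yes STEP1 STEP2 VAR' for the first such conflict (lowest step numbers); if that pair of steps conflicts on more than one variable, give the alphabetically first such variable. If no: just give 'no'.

Answer: no

Derivation:
Steps 1,2: same thread (B). No race.
Steps 2,3: same thread (B). No race.
Steps 3,4: B(r=y,w=y) vs A(r=x,w=x). No conflict.
Steps 4,5: A(r=x,w=x) vs B(r=y,w=y). No conflict.
Steps 5,6: B(r=y,w=y) vs A(r=x,w=x). No conflict.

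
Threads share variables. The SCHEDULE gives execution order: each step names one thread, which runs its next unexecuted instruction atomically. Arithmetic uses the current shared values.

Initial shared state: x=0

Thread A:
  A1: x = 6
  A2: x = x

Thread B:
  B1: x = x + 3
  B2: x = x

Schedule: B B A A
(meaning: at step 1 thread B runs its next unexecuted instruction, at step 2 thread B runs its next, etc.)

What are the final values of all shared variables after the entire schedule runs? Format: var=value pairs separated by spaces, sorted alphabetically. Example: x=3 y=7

Answer: x=6

Derivation:
Step 1: thread B executes B1 (x = x + 3). Shared: x=3. PCs: A@0 B@1
Step 2: thread B executes B2 (x = x). Shared: x=3. PCs: A@0 B@2
Step 3: thread A executes A1 (x = 6). Shared: x=6. PCs: A@1 B@2
Step 4: thread A executes A2 (x = x). Shared: x=6. PCs: A@2 B@2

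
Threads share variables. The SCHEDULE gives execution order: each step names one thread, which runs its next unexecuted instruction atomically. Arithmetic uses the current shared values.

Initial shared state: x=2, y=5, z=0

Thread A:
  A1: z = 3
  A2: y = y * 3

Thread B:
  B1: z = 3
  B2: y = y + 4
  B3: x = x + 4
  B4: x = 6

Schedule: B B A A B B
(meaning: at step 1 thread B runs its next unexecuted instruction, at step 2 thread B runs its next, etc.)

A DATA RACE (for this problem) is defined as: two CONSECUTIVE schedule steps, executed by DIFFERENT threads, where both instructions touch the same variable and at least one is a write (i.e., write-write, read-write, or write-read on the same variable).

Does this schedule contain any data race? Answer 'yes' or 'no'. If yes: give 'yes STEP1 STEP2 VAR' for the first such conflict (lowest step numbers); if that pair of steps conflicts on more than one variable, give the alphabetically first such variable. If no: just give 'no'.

Steps 1,2: same thread (B). No race.
Steps 2,3: B(r=y,w=y) vs A(r=-,w=z). No conflict.
Steps 3,4: same thread (A). No race.
Steps 4,5: A(r=y,w=y) vs B(r=x,w=x). No conflict.
Steps 5,6: same thread (B). No race.

Answer: no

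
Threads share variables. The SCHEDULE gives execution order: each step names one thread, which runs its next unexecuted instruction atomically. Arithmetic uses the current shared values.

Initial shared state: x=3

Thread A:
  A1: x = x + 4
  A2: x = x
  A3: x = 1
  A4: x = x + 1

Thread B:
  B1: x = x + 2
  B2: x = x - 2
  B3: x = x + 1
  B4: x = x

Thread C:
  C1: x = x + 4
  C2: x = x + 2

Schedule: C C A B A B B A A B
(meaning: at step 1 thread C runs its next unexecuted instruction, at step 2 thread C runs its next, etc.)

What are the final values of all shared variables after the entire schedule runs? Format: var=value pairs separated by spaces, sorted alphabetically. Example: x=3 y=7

Answer: x=2

Derivation:
Step 1: thread C executes C1 (x = x + 4). Shared: x=7. PCs: A@0 B@0 C@1
Step 2: thread C executes C2 (x = x + 2). Shared: x=9. PCs: A@0 B@0 C@2
Step 3: thread A executes A1 (x = x + 4). Shared: x=13. PCs: A@1 B@0 C@2
Step 4: thread B executes B1 (x = x + 2). Shared: x=15. PCs: A@1 B@1 C@2
Step 5: thread A executes A2 (x = x). Shared: x=15. PCs: A@2 B@1 C@2
Step 6: thread B executes B2 (x = x - 2). Shared: x=13. PCs: A@2 B@2 C@2
Step 7: thread B executes B3 (x = x + 1). Shared: x=14. PCs: A@2 B@3 C@2
Step 8: thread A executes A3 (x = 1). Shared: x=1. PCs: A@3 B@3 C@2
Step 9: thread A executes A4 (x = x + 1). Shared: x=2. PCs: A@4 B@3 C@2
Step 10: thread B executes B4 (x = x). Shared: x=2. PCs: A@4 B@4 C@2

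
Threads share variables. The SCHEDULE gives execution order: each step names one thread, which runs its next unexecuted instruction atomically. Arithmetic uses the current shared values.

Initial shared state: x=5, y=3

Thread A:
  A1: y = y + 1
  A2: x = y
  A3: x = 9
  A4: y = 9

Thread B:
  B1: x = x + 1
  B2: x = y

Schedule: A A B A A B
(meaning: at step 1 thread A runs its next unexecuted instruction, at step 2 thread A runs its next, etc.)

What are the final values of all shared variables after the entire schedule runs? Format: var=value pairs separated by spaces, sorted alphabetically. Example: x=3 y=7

Answer: x=9 y=9

Derivation:
Step 1: thread A executes A1 (y = y + 1). Shared: x=5 y=4. PCs: A@1 B@0
Step 2: thread A executes A2 (x = y). Shared: x=4 y=4. PCs: A@2 B@0
Step 3: thread B executes B1 (x = x + 1). Shared: x=5 y=4. PCs: A@2 B@1
Step 4: thread A executes A3 (x = 9). Shared: x=9 y=4. PCs: A@3 B@1
Step 5: thread A executes A4 (y = 9). Shared: x=9 y=9. PCs: A@4 B@1
Step 6: thread B executes B2 (x = y). Shared: x=9 y=9. PCs: A@4 B@2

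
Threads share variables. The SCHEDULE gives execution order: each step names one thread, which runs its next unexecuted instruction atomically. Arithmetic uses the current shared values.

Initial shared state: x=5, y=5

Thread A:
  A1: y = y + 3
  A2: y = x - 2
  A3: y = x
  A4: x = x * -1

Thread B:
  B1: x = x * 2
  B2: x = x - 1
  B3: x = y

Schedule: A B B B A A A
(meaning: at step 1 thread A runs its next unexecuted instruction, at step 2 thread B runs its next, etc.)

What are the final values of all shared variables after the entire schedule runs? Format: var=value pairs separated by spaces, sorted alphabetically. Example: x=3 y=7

Answer: x=-8 y=8

Derivation:
Step 1: thread A executes A1 (y = y + 3). Shared: x=5 y=8. PCs: A@1 B@0
Step 2: thread B executes B1 (x = x * 2). Shared: x=10 y=8. PCs: A@1 B@1
Step 3: thread B executes B2 (x = x - 1). Shared: x=9 y=8. PCs: A@1 B@2
Step 4: thread B executes B3 (x = y). Shared: x=8 y=8. PCs: A@1 B@3
Step 5: thread A executes A2 (y = x - 2). Shared: x=8 y=6. PCs: A@2 B@3
Step 6: thread A executes A3 (y = x). Shared: x=8 y=8. PCs: A@3 B@3
Step 7: thread A executes A4 (x = x * -1). Shared: x=-8 y=8. PCs: A@4 B@3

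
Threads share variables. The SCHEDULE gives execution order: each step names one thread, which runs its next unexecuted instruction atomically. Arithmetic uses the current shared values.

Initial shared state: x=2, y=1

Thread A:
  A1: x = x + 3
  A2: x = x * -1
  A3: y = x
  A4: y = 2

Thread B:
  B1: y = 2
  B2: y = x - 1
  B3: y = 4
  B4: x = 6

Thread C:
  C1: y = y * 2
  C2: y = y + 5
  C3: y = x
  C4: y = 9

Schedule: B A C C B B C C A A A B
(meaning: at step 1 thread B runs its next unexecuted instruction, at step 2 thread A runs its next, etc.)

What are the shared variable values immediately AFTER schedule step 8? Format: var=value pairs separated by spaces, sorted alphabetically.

Step 1: thread B executes B1 (y = 2). Shared: x=2 y=2. PCs: A@0 B@1 C@0
Step 2: thread A executes A1 (x = x + 3). Shared: x=5 y=2. PCs: A@1 B@1 C@0
Step 3: thread C executes C1 (y = y * 2). Shared: x=5 y=4. PCs: A@1 B@1 C@1
Step 4: thread C executes C2 (y = y + 5). Shared: x=5 y=9. PCs: A@1 B@1 C@2
Step 5: thread B executes B2 (y = x - 1). Shared: x=5 y=4. PCs: A@1 B@2 C@2
Step 6: thread B executes B3 (y = 4). Shared: x=5 y=4. PCs: A@1 B@3 C@2
Step 7: thread C executes C3 (y = x). Shared: x=5 y=5. PCs: A@1 B@3 C@3
Step 8: thread C executes C4 (y = 9). Shared: x=5 y=9. PCs: A@1 B@3 C@4

Answer: x=5 y=9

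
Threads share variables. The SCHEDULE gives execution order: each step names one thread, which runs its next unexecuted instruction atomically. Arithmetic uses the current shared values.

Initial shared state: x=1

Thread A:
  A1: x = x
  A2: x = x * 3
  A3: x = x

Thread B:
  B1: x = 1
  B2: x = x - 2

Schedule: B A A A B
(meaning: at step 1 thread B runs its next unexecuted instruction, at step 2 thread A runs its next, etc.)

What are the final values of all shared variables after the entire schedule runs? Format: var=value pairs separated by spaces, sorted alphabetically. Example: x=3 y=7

Step 1: thread B executes B1 (x = 1). Shared: x=1. PCs: A@0 B@1
Step 2: thread A executes A1 (x = x). Shared: x=1. PCs: A@1 B@1
Step 3: thread A executes A2 (x = x * 3). Shared: x=3. PCs: A@2 B@1
Step 4: thread A executes A3 (x = x). Shared: x=3. PCs: A@3 B@1
Step 5: thread B executes B2 (x = x - 2). Shared: x=1. PCs: A@3 B@2

Answer: x=1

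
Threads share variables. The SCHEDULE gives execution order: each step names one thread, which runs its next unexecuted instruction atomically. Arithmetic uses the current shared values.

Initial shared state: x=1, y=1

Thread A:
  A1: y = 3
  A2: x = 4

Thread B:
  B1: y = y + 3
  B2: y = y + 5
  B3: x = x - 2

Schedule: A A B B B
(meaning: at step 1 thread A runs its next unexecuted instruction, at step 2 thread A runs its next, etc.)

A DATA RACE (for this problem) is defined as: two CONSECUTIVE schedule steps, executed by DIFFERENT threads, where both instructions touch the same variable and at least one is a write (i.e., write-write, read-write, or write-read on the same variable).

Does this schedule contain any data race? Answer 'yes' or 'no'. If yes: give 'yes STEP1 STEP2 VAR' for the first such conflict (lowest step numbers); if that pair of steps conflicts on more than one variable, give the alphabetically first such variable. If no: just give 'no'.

Answer: no

Derivation:
Steps 1,2: same thread (A). No race.
Steps 2,3: A(r=-,w=x) vs B(r=y,w=y). No conflict.
Steps 3,4: same thread (B). No race.
Steps 4,5: same thread (B). No race.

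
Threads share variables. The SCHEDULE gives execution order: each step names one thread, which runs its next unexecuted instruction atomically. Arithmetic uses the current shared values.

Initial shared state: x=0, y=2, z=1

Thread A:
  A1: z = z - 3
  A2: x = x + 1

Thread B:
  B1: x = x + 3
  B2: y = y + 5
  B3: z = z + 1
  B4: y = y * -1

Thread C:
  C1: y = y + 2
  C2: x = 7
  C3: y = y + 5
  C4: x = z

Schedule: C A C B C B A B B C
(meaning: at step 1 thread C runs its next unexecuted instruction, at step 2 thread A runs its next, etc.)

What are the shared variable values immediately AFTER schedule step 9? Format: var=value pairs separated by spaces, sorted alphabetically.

Answer: x=11 y=-14 z=-1

Derivation:
Step 1: thread C executes C1 (y = y + 2). Shared: x=0 y=4 z=1. PCs: A@0 B@0 C@1
Step 2: thread A executes A1 (z = z - 3). Shared: x=0 y=4 z=-2. PCs: A@1 B@0 C@1
Step 3: thread C executes C2 (x = 7). Shared: x=7 y=4 z=-2. PCs: A@1 B@0 C@2
Step 4: thread B executes B1 (x = x + 3). Shared: x=10 y=4 z=-2. PCs: A@1 B@1 C@2
Step 5: thread C executes C3 (y = y + 5). Shared: x=10 y=9 z=-2. PCs: A@1 B@1 C@3
Step 6: thread B executes B2 (y = y + 5). Shared: x=10 y=14 z=-2. PCs: A@1 B@2 C@3
Step 7: thread A executes A2 (x = x + 1). Shared: x=11 y=14 z=-2. PCs: A@2 B@2 C@3
Step 8: thread B executes B3 (z = z + 1). Shared: x=11 y=14 z=-1. PCs: A@2 B@3 C@3
Step 9: thread B executes B4 (y = y * -1). Shared: x=11 y=-14 z=-1. PCs: A@2 B@4 C@3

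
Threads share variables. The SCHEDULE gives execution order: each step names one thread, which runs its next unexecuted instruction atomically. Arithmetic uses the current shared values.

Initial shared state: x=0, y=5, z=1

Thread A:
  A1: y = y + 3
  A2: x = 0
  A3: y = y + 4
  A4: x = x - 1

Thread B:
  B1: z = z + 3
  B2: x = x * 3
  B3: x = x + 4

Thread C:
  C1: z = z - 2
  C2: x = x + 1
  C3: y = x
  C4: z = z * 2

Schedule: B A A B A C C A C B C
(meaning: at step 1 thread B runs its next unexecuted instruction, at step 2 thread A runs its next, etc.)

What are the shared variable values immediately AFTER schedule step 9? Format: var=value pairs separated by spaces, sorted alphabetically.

Answer: x=0 y=0 z=2

Derivation:
Step 1: thread B executes B1 (z = z + 3). Shared: x=0 y=5 z=4. PCs: A@0 B@1 C@0
Step 2: thread A executes A1 (y = y + 3). Shared: x=0 y=8 z=4. PCs: A@1 B@1 C@0
Step 3: thread A executes A2 (x = 0). Shared: x=0 y=8 z=4. PCs: A@2 B@1 C@0
Step 4: thread B executes B2 (x = x * 3). Shared: x=0 y=8 z=4. PCs: A@2 B@2 C@0
Step 5: thread A executes A3 (y = y + 4). Shared: x=0 y=12 z=4. PCs: A@3 B@2 C@0
Step 6: thread C executes C1 (z = z - 2). Shared: x=0 y=12 z=2. PCs: A@3 B@2 C@1
Step 7: thread C executes C2 (x = x + 1). Shared: x=1 y=12 z=2. PCs: A@3 B@2 C@2
Step 8: thread A executes A4 (x = x - 1). Shared: x=0 y=12 z=2. PCs: A@4 B@2 C@2
Step 9: thread C executes C3 (y = x). Shared: x=0 y=0 z=2. PCs: A@4 B@2 C@3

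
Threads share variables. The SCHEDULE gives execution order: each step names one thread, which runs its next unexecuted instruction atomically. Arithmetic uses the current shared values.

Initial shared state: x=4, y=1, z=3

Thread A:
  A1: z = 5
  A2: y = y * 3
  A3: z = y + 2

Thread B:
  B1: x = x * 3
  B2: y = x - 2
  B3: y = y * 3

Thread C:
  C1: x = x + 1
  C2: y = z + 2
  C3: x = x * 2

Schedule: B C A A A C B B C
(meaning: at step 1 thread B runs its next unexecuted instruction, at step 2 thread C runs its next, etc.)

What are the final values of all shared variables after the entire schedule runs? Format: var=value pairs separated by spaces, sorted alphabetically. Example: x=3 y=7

Answer: x=26 y=33 z=5

Derivation:
Step 1: thread B executes B1 (x = x * 3). Shared: x=12 y=1 z=3. PCs: A@0 B@1 C@0
Step 2: thread C executes C1 (x = x + 1). Shared: x=13 y=1 z=3. PCs: A@0 B@1 C@1
Step 3: thread A executes A1 (z = 5). Shared: x=13 y=1 z=5. PCs: A@1 B@1 C@1
Step 4: thread A executes A2 (y = y * 3). Shared: x=13 y=3 z=5. PCs: A@2 B@1 C@1
Step 5: thread A executes A3 (z = y + 2). Shared: x=13 y=3 z=5. PCs: A@3 B@1 C@1
Step 6: thread C executes C2 (y = z + 2). Shared: x=13 y=7 z=5. PCs: A@3 B@1 C@2
Step 7: thread B executes B2 (y = x - 2). Shared: x=13 y=11 z=5. PCs: A@3 B@2 C@2
Step 8: thread B executes B3 (y = y * 3). Shared: x=13 y=33 z=5. PCs: A@3 B@3 C@2
Step 9: thread C executes C3 (x = x * 2). Shared: x=26 y=33 z=5. PCs: A@3 B@3 C@3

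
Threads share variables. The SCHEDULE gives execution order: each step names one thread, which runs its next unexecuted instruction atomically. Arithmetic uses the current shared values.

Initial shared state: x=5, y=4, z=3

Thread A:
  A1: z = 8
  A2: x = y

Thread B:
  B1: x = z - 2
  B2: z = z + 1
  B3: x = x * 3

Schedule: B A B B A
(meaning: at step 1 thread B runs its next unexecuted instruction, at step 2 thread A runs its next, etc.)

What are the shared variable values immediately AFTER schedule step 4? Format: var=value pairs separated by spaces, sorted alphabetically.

Step 1: thread B executes B1 (x = z - 2). Shared: x=1 y=4 z=3. PCs: A@0 B@1
Step 2: thread A executes A1 (z = 8). Shared: x=1 y=4 z=8. PCs: A@1 B@1
Step 3: thread B executes B2 (z = z + 1). Shared: x=1 y=4 z=9. PCs: A@1 B@2
Step 4: thread B executes B3 (x = x * 3). Shared: x=3 y=4 z=9. PCs: A@1 B@3

Answer: x=3 y=4 z=9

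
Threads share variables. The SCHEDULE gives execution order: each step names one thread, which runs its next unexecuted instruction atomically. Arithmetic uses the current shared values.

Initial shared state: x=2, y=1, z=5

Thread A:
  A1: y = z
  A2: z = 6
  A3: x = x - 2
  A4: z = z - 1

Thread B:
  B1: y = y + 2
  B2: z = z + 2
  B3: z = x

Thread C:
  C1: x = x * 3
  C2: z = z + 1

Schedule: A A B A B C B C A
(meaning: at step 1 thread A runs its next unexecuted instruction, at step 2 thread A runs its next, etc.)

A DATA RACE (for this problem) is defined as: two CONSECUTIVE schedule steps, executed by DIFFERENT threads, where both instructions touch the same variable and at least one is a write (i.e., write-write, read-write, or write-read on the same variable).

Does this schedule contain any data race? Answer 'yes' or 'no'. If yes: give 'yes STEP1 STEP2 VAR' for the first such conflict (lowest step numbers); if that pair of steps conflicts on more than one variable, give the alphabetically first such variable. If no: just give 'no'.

Steps 1,2: same thread (A). No race.
Steps 2,3: A(r=-,w=z) vs B(r=y,w=y). No conflict.
Steps 3,4: B(r=y,w=y) vs A(r=x,w=x). No conflict.
Steps 4,5: A(r=x,w=x) vs B(r=z,w=z). No conflict.
Steps 5,6: B(r=z,w=z) vs C(r=x,w=x). No conflict.
Steps 6,7: C(x = x * 3) vs B(z = x). RACE on x (W-R).
Steps 7,8: B(z = x) vs C(z = z + 1). RACE on z (W-W).
Steps 8,9: C(z = z + 1) vs A(z = z - 1). RACE on z (W-W).
First conflict at steps 6,7.

Answer: yes 6 7 x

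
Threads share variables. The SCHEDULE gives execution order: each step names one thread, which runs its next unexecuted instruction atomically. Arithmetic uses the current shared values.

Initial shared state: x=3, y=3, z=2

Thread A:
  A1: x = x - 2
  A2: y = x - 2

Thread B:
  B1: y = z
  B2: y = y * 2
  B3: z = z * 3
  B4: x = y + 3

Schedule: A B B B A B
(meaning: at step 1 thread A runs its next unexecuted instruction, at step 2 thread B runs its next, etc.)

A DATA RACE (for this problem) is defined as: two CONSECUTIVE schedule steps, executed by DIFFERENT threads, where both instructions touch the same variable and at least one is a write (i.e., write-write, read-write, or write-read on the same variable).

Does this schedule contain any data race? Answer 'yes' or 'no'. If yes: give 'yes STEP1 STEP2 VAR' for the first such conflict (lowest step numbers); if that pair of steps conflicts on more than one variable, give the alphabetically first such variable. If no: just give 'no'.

Steps 1,2: A(r=x,w=x) vs B(r=z,w=y). No conflict.
Steps 2,3: same thread (B). No race.
Steps 3,4: same thread (B). No race.
Steps 4,5: B(r=z,w=z) vs A(r=x,w=y). No conflict.
Steps 5,6: A(y = x - 2) vs B(x = y + 3). RACE on x (R-W), y (W-R). Multiple vars; alphabetically first is x.
First conflict at steps 5,6.

Answer: yes 5 6 x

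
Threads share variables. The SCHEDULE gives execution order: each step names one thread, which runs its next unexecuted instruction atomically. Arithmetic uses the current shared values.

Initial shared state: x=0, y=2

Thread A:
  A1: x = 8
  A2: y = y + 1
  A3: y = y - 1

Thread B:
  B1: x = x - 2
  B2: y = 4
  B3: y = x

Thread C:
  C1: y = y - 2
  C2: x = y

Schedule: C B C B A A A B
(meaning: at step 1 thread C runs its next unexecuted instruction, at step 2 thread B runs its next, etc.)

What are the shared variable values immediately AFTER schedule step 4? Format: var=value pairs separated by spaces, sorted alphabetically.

Step 1: thread C executes C1 (y = y - 2). Shared: x=0 y=0. PCs: A@0 B@0 C@1
Step 2: thread B executes B1 (x = x - 2). Shared: x=-2 y=0. PCs: A@0 B@1 C@1
Step 3: thread C executes C2 (x = y). Shared: x=0 y=0. PCs: A@0 B@1 C@2
Step 4: thread B executes B2 (y = 4). Shared: x=0 y=4. PCs: A@0 B@2 C@2

Answer: x=0 y=4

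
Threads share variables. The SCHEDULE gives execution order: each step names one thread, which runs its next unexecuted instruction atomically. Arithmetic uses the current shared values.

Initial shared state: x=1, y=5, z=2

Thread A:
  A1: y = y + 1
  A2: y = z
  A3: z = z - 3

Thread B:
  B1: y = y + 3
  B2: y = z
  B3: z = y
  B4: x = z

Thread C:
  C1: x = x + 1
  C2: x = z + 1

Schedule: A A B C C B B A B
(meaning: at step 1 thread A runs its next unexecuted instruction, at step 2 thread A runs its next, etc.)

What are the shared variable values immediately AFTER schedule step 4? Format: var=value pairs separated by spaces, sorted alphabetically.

Step 1: thread A executes A1 (y = y + 1). Shared: x=1 y=6 z=2. PCs: A@1 B@0 C@0
Step 2: thread A executes A2 (y = z). Shared: x=1 y=2 z=2. PCs: A@2 B@0 C@0
Step 3: thread B executes B1 (y = y + 3). Shared: x=1 y=5 z=2. PCs: A@2 B@1 C@0
Step 4: thread C executes C1 (x = x + 1). Shared: x=2 y=5 z=2. PCs: A@2 B@1 C@1

Answer: x=2 y=5 z=2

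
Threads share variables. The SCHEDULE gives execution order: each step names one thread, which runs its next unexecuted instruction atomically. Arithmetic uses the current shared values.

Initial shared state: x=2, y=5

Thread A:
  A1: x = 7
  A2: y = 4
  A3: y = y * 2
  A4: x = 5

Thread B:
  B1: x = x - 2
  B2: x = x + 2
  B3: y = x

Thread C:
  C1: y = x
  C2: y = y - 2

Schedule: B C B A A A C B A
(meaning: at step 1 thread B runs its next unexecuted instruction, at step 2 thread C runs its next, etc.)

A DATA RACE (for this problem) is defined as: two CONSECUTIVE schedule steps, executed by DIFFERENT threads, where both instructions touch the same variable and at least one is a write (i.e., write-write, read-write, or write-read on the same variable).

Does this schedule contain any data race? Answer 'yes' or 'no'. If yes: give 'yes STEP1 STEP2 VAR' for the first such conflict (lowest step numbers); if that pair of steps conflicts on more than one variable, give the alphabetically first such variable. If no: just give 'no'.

Steps 1,2: B(x = x - 2) vs C(y = x). RACE on x (W-R).
Steps 2,3: C(y = x) vs B(x = x + 2). RACE on x (R-W).
Steps 3,4: B(x = x + 2) vs A(x = 7). RACE on x (W-W).
Steps 4,5: same thread (A). No race.
Steps 5,6: same thread (A). No race.
Steps 6,7: A(y = y * 2) vs C(y = y - 2). RACE on y (W-W).
Steps 7,8: C(y = y - 2) vs B(y = x). RACE on y (W-W).
Steps 8,9: B(y = x) vs A(x = 5). RACE on x (R-W).
First conflict at steps 1,2.

Answer: yes 1 2 x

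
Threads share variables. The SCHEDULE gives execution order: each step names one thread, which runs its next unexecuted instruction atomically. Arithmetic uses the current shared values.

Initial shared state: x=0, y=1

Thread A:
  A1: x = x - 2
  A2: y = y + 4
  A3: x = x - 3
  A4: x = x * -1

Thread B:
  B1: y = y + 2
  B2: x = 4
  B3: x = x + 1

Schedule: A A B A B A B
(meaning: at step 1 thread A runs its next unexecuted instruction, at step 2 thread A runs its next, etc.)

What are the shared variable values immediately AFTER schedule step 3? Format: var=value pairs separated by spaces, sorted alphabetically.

Step 1: thread A executes A1 (x = x - 2). Shared: x=-2 y=1. PCs: A@1 B@0
Step 2: thread A executes A2 (y = y + 4). Shared: x=-2 y=5. PCs: A@2 B@0
Step 3: thread B executes B1 (y = y + 2). Shared: x=-2 y=7. PCs: A@2 B@1

Answer: x=-2 y=7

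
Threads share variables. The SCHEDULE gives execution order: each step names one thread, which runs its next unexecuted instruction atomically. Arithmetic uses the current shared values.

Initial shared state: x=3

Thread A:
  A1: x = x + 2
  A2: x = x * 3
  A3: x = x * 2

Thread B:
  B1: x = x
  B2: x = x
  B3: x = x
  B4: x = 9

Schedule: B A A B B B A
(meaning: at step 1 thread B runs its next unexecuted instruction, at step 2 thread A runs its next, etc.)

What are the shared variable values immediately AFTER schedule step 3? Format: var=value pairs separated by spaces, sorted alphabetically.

Answer: x=15

Derivation:
Step 1: thread B executes B1 (x = x). Shared: x=3. PCs: A@0 B@1
Step 2: thread A executes A1 (x = x + 2). Shared: x=5. PCs: A@1 B@1
Step 3: thread A executes A2 (x = x * 3). Shared: x=15. PCs: A@2 B@1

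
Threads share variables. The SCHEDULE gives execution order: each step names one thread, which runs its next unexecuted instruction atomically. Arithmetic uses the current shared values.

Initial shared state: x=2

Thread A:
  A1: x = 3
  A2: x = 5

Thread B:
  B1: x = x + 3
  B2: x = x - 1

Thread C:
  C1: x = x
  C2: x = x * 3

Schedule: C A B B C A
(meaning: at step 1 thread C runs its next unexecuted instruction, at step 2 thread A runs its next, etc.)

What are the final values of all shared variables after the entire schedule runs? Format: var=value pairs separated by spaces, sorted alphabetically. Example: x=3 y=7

Answer: x=5

Derivation:
Step 1: thread C executes C1 (x = x). Shared: x=2. PCs: A@0 B@0 C@1
Step 2: thread A executes A1 (x = 3). Shared: x=3. PCs: A@1 B@0 C@1
Step 3: thread B executes B1 (x = x + 3). Shared: x=6. PCs: A@1 B@1 C@1
Step 4: thread B executes B2 (x = x - 1). Shared: x=5. PCs: A@1 B@2 C@1
Step 5: thread C executes C2 (x = x * 3). Shared: x=15. PCs: A@1 B@2 C@2
Step 6: thread A executes A2 (x = 5). Shared: x=5. PCs: A@2 B@2 C@2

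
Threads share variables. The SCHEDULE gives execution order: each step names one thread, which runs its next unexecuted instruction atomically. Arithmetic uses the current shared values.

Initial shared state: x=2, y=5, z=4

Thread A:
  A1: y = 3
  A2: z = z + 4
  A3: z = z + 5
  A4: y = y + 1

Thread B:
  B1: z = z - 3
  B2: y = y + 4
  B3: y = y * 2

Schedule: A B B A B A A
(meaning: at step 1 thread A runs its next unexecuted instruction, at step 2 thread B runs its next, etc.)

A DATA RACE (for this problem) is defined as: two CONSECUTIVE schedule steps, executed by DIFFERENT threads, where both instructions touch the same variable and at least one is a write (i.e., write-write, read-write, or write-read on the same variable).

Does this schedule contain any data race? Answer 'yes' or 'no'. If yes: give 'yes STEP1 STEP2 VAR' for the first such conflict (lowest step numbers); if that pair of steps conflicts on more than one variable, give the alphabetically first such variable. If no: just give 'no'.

Answer: no

Derivation:
Steps 1,2: A(r=-,w=y) vs B(r=z,w=z). No conflict.
Steps 2,3: same thread (B). No race.
Steps 3,4: B(r=y,w=y) vs A(r=z,w=z). No conflict.
Steps 4,5: A(r=z,w=z) vs B(r=y,w=y). No conflict.
Steps 5,6: B(r=y,w=y) vs A(r=z,w=z). No conflict.
Steps 6,7: same thread (A). No race.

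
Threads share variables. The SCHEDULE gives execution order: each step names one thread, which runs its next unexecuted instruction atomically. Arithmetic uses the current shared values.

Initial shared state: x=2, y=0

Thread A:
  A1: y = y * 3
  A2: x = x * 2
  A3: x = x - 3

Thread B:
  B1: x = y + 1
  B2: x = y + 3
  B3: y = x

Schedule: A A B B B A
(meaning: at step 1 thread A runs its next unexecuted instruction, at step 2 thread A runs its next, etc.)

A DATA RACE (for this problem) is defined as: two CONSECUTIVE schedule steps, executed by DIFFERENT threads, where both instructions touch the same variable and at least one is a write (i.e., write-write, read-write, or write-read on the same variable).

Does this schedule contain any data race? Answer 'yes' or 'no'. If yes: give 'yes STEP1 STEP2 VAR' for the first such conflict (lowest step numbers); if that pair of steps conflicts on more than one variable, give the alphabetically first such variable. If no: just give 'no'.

Steps 1,2: same thread (A). No race.
Steps 2,3: A(x = x * 2) vs B(x = y + 1). RACE on x (W-W).
Steps 3,4: same thread (B). No race.
Steps 4,5: same thread (B). No race.
Steps 5,6: B(y = x) vs A(x = x - 3). RACE on x (R-W).
First conflict at steps 2,3.

Answer: yes 2 3 x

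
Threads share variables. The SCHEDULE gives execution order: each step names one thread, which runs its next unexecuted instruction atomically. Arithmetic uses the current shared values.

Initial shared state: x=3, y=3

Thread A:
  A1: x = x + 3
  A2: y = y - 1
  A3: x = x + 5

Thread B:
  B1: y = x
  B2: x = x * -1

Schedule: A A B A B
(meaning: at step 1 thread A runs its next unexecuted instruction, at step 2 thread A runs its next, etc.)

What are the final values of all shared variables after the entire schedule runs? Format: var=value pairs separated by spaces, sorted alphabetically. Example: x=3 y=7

Answer: x=-11 y=6

Derivation:
Step 1: thread A executes A1 (x = x + 3). Shared: x=6 y=3. PCs: A@1 B@0
Step 2: thread A executes A2 (y = y - 1). Shared: x=6 y=2. PCs: A@2 B@0
Step 3: thread B executes B1 (y = x). Shared: x=6 y=6. PCs: A@2 B@1
Step 4: thread A executes A3 (x = x + 5). Shared: x=11 y=6. PCs: A@3 B@1
Step 5: thread B executes B2 (x = x * -1). Shared: x=-11 y=6. PCs: A@3 B@2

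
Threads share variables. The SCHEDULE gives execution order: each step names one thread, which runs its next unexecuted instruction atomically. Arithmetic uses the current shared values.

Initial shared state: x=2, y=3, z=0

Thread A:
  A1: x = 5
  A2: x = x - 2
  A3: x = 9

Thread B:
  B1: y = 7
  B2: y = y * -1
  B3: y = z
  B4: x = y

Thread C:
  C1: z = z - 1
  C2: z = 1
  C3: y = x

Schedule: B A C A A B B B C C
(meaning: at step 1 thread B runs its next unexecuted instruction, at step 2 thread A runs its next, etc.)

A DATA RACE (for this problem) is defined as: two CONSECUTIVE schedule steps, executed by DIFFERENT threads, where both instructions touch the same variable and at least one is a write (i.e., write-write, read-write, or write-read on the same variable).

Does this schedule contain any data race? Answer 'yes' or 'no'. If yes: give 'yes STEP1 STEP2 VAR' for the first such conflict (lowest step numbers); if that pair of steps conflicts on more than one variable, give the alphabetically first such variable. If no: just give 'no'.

Answer: no

Derivation:
Steps 1,2: B(r=-,w=y) vs A(r=-,w=x). No conflict.
Steps 2,3: A(r=-,w=x) vs C(r=z,w=z). No conflict.
Steps 3,4: C(r=z,w=z) vs A(r=x,w=x). No conflict.
Steps 4,5: same thread (A). No race.
Steps 5,6: A(r=-,w=x) vs B(r=y,w=y). No conflict.
Steps 6,7: same thread (B). No race.
Steps 7,8: same thread (B). No race.
Steps 8,9: B(r=y,w=x) vs C(r=-,w=z). No conflict.
Steps 9,10: same thread (C). No race.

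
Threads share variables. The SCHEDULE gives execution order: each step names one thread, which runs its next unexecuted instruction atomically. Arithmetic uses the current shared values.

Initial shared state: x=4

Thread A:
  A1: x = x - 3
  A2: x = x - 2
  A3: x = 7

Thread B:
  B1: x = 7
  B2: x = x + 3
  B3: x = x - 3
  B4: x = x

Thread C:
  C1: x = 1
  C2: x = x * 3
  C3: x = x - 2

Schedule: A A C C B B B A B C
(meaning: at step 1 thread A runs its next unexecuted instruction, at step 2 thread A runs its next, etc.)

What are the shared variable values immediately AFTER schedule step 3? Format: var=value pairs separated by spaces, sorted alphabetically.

Step 1: thread A executes A1 (x = x - 3). Shared: x=1. PCs: A@1 B@0 C@0
Step 2: thread A executes A2 (x = x - 2). Shared: x=-1. PCs: A@2 B@0 C@0
Step 3: thread C executes C1 (x = 1). Shared: x=1. PCs: A@2 B@0 C@1

Answer: x=1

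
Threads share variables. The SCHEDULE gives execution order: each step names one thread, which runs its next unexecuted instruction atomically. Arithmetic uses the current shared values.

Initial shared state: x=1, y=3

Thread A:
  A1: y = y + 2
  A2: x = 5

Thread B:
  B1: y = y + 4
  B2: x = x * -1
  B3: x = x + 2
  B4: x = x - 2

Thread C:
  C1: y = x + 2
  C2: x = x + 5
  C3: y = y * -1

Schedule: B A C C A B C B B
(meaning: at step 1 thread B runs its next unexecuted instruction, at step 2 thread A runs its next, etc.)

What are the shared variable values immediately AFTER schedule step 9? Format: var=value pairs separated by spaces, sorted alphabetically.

Step 1: thread B executes B1 (y = y + 4). Shared: x=1 y=7. PCs: A@0 B@1 C@0
Step 2: thread A executes A1 (y = y + 2). Shared: x=1 y=9. PCs: A@1 B@1 C@0
Step 3: thread C executes C1 (y = x + 2). Shared: x=1 y=3. PCs: A@1 B@1 C@1
Step 4: thread C executes C2 (x = x + 5). Shared: x=6 y=3. PCs: A@1 B@1 C@2
Step 5: thread A executes A2 (x = 5). Shared: x=5 y=3. PCs: A@2 B@1 C@2
Step 6: thread B executes B2 (x = x * -1). Shared: x=-5 y=3. PCs: A@2 B@2 C@2
Step 7: thread C executes C3 (y = y * -1). Shared: x=-5 y=-3. PCs: A@2 B@2 C@3
Step 8: thread B executes B3 (x = x + 2). Shared: x=-3 y=-3. PCs: A@2 B@3 C@3
Step 9: thread B executes B4 (x = x - 2). Shared: x=-5 y=-3. PCs: A@2 B@4 C@3

Answer: x=-5 y=-3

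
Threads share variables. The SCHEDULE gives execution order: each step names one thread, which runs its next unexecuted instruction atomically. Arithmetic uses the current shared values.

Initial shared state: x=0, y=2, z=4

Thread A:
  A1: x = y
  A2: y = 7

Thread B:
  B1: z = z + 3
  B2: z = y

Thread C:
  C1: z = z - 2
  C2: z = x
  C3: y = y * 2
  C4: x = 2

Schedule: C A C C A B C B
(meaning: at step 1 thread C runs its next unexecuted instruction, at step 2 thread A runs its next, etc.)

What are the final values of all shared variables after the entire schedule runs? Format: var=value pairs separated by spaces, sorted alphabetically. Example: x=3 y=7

Answer: x=2 y=7 z=7

Derivation:
Step 1: thread C executes C1 (z = z - 2). Shared: x=0 y=2 z=2. PCs: A@0 B@0 C@1
Step 2: thread A executes A1 (x = y). Shared: x=2 y=2 z=2. PCs: A@1 B@0 C@1
Step 3: thread C executes C2 (z = x). Shared: x=2 y=2 z=2. PCs: A@1 B@0 C@2
Step 4: thread C executes C3 (y = y * 2). Shared: x=2 y=4 z=2. PCs: A@1 B@0 C@3
Step 5: thread A executes A2 (y = 7). Shared: x=2 y=7 z=2. PCs: A@2 B@0 C@3
Step 6: thread B executes B1 (z = z + 3). Shared: x=2 y=7 z=5. PCs: A@2 B@1 C@3
Step 7: thread C executes C4 (x = 2). Shared: x=2 y=7 z=5. PCs: A@2 B@1 C@4
Step 8: thread B executes B2 (z = y). Shared: x=2 y=7 z=7. PCs: A@2 B@2 C@4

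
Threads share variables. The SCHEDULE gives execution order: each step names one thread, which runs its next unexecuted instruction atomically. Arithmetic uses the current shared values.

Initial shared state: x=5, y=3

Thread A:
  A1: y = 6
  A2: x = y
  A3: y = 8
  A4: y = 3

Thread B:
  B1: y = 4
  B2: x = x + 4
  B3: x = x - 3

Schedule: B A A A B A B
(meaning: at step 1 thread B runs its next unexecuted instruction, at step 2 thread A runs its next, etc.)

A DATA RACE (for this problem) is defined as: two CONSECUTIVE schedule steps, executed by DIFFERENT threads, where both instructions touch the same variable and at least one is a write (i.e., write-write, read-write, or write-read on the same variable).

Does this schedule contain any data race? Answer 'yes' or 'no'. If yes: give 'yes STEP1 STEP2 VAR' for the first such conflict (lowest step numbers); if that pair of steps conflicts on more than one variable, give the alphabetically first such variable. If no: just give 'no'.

Answer: yes 1 2 y

Derivation:
Steps 1,2: B(y = 4) vs A(y = 6). RACE on y (W-W).
Steps 2,3: same thread (A). No race.
Steps 3,4: same thread (A). No race.
Steps 4,5: A(r=-,w=y) vs B(r=x,w=x). No conflict.
Steps 5,6: B(r=x,w=x) vs A(r=-,w=y). No conflict.
Steps 6,7: A(r=-,w=y) vs B(r=x,w=x). No conflict.
First conflict at steps 1,2.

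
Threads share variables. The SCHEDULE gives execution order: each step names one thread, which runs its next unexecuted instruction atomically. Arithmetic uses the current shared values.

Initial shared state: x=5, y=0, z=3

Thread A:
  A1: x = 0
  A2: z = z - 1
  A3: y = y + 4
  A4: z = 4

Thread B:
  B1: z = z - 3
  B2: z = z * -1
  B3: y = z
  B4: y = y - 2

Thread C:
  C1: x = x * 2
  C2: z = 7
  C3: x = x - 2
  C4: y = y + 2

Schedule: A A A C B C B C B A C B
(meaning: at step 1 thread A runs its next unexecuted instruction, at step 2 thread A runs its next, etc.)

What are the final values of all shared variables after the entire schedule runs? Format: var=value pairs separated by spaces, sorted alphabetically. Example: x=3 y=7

Step 1: thread A executes A1 (x = 0). Shared: x=0 y=0 z=3. PCs: A@1 B@0 C@0
Step 2: thread A executes A2 (z = z - 1). Shared: x=0 y=0 z=2. PCs: A@2 B@0 C@0
Step 3: thread A executes A3 (y = y + 4). Shared: x=0 y=4 z=2. PCs: A@3 B@0 C@0
Step 4: thread C executes C1 (x = x * 2). Shared: x=0 y=4 z=2. PCs: A@3 B@0 C@1
Step 5: thread B executes B1 (z = z - 3). Shared: x=0 y=4 z=-1. PCs: A@3 B@1 C@1
Step 6: thread C executes C2 (z = 7). Shared: x=0 y=4 z=7. PCs: A@3 B@1 C@2
Step 7: thread B executes B2 (z = z * -1). Shared: x=0 y=4 z=-7. PCs: A@3 B@2 C@2
Step 8: thread C executes C3 (x = x - 2). Shared: x=-2 y=4 z=-7. PCs: A@3 B@2 C@3
Step 9: thread B executes B3 (y = z). Shared: x=-2 y=-7 z=-7. PCs: A@3 B@3 C@3
Step 10: thread A executes A4 (z = 4). Shared: x=-2 y=-7 z=4. PCs: A@4 B@3 C@3
Step 11: thread C executes C4 (y = y + 2). Shared: x=-2 y=-5 z=4. PCs: A@4 B@3 C@4
Step 12: thread B executes B4 (y = y - 2). Shared: x=-2 y=-7 z=4. PCs: A@4 B@4 C@4

Answer: x=-2 y=-7 z=4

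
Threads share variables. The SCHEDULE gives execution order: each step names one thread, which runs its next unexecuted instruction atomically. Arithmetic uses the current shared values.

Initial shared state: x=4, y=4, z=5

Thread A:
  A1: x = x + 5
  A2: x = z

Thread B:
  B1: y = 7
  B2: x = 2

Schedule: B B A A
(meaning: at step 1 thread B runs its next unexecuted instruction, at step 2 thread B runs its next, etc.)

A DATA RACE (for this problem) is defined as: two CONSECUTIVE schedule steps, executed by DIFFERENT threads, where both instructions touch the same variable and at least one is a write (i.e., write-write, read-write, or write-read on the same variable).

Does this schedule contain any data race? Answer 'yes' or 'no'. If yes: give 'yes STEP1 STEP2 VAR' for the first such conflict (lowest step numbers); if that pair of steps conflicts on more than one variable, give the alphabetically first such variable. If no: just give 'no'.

Answer: yes 2 3 x

Derivation:
Steps 1,2: same thread (B). No race.
Steps 2,3: B(x = 2) vs A(x = x + 5). RACE on x (W-W).
Steps 3,4: same thread (A). No race.
First conflict at steps 2,3.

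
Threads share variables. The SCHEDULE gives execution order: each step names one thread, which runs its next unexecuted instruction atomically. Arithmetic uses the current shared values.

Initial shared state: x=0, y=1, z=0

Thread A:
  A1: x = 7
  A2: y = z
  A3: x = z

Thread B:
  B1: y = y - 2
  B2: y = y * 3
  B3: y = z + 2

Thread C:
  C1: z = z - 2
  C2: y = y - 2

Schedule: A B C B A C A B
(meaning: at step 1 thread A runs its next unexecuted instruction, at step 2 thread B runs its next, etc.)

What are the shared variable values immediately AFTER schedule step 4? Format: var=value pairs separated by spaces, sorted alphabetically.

Answer: x=7 y=-3 z=-2

Derivation:
Step 1: thread A executes A1 (x = 7). Shared: x=7 y=1 z=0. PCs: A@1 B@0 C@0
Step 2: thread B executes B1 (y = y - 2). Shared: x=7 y=-1 z=0. PCs: A@1 B@1 C@0
Step 3: thread C executes C1 (z = z - 2). Shared: x=7 y=-1 z=-2. PCs: A@1 B@1 C@1
Step 4: thread B executes B2 (y = y * 3). Shared: x=7 y=-3 z=-2. PCs: A@1 B@2 C@1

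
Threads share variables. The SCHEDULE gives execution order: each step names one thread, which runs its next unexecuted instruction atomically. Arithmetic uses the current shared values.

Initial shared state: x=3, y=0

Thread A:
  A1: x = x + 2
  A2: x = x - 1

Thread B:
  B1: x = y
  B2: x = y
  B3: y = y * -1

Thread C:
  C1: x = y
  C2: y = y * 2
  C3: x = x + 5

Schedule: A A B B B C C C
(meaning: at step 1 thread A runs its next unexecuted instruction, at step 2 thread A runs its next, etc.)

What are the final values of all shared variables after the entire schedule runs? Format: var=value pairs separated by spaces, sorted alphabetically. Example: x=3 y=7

Step 1: thread A executes A1 (x = x + 2). Shared: x=5 y=0. PCs: A@1 B@0 C@0
Step 2: thread A executes A2 (x = x - 1). Shared: x=4 y=0. PCs: A@2 B@0 C@0
Step 3: thread B executes B1 (x = y). Shared: x=0 y=0. PCs: A@2 B@1 C@0
Step 4: thread B executes B2 (x = y). Shared: x=0 y=0. PCs: A@2 B@2 C@0
Step 5: thread B executes B3 (y = y * -1). Shared: x=0 y=0. PCs: A@2 B@3 C@0
Step 6: thread C executes C1 (x = y). Shared: x=0 y=0. PCs: A@2 B@3 C@1
Step 7: thread C executes C2 (y = y * 2). Shared: x=0 y=0. PCs: A@2 B@3 C@2
Step 8: thread C executes C3 (x = x + 5). Shared: x=5 y=0. PCs: A@2 B@3 C@3

Answer: x=5 y=0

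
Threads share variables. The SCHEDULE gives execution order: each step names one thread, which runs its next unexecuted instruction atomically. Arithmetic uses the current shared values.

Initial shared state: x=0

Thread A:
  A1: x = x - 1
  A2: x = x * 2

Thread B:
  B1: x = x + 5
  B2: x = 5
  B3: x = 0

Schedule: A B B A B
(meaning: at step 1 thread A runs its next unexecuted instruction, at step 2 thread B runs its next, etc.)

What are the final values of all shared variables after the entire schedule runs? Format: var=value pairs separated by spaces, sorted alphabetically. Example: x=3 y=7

Answer: x=0

Derivation:
Step 1: thread A executes A1 (x = x - 1). Shared: x=-1. PCs: A@1 B@0
Step 2: thread B executes B1 (x = x + 5). Shared: x=4. PCs: A@1 B@1
Step 3: thread B executes B2 (x = 5). Shared: x=5. PCs: A@1 B@2
Step 4: thread A executes A2 (x = x * 2). Shared: x=10. PCs: A@2 B@2
Step 5: thread B executes B3 (x = 0). Shared: x=0. PCs: A@2 B@3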